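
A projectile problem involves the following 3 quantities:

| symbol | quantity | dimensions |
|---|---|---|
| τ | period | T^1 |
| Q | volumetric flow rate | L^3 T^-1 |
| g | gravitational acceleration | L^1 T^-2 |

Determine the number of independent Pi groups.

There are 3 variables and 2 base dimensions (L, T).
The dimension matrix has rank 2.
Independent dimensionless groups: 3 − 2 = 1.

1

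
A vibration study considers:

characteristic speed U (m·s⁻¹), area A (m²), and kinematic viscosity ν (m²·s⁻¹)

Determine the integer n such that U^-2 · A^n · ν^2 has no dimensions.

Balance the L exponent: (2)·n from A, plus −2·(1) + 2·(2) = 2 from the rest, must sum to zero.
2n + 2 = 0, so n = -1.

-1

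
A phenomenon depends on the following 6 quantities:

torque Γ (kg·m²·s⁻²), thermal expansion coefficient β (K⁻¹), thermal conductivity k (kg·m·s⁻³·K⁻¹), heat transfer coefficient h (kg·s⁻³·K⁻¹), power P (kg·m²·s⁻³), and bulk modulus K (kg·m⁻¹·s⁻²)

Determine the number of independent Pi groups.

There are 6 variables and 4 base dimensions (M, L, T, Θ).
The dimension matrix has rank 4.
Independent dimensionless groups: 6 − 4 = 2.

2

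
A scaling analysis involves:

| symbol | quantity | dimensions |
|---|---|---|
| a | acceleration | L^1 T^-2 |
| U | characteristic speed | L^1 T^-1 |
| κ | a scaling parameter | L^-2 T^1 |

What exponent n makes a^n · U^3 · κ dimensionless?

Balance the L exponent: (1)·n from a, plus 3·(1) + (-2) = 1 from the rest, must sum to zero.
n + 1 = 0, so n = -1.

-1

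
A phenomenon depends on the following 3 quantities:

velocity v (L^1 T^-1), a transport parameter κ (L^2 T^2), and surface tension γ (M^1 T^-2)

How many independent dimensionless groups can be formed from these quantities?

0

There are 3 variables and 3 base dimensions (M, L, T).
The dimension matrix has rank 3.
Independent dimensionless groups: 3 − 3 = 0.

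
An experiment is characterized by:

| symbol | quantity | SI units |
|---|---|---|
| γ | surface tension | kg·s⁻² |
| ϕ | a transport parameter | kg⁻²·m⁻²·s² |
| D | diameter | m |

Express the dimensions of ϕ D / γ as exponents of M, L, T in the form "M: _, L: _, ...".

Collect each base-dimension exponent across the product:
  M: −(1) + (-2) + (0) = -3
  L: −(0) + (-2) + (1) = -1
  T: −(-2) + (2) + (0) = 4
So the dimensions are [M⁻³ L⁻¹ T⁴].

M: -3, L: -1, T: 4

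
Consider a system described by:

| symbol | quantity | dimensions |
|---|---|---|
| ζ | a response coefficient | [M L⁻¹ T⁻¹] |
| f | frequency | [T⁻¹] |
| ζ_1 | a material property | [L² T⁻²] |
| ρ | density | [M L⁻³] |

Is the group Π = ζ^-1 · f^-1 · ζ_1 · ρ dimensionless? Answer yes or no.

yes

Sum the exponent of each base dimension across the product:
  M: −[ζ]_M − [f]_M + [ζ_1]_M + [ρ]_M = −(1) − (0) + (0) + (1) = 0
  L: −[ζ]_L − [f]_L + [ζ_1]_L + [ρ]_L = −(-1) − (0) + (2) + (-3) = 0
  T: −[ζ]_T − [f]_T + [ζ_1]_T + [ρ]_T = −(-1) − (-1) + (-2) + (0) = 0
All base exponents vanish — dimensionless.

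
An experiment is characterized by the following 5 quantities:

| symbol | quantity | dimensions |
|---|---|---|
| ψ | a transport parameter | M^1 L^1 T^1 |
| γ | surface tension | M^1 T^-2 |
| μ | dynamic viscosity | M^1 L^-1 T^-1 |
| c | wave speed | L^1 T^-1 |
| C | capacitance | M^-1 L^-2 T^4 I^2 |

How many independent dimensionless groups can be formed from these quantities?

1

There are 5 variables and 4 base dimensions (M, L, T, I).
The dimension matrix has rank 4.
Independent dimensionless groups: 5 − 4 = 1.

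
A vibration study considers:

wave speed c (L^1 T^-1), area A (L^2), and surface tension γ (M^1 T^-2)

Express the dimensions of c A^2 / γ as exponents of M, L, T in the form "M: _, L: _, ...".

Collect each base-dimension exponent across the product:
  M: (0) + 2·(0) − (1) = -1
  L: (1) + 2·(2) − (0) = 5
  T: (-1) + 2·(0) − (-2) = 1
So the dimensions are [M⁻¹ L⁵ T].

M: -1, L: 5, T: 1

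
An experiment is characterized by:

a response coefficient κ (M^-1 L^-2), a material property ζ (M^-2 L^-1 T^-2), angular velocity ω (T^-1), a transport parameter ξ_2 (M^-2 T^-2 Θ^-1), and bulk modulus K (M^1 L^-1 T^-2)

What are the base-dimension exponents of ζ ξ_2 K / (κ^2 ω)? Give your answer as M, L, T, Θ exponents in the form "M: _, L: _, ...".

Collect each base-dimension exponent across the product:
  M: −2·(-1) + (-2) − (0) + (-2) + (1) = -1
  L: −2·(-2) + (-1) − (0) + (0) + (-1) = 2
  T: −2·(0) + (-2) − (-1) + (-2) + (-2) = -5
  Θ: −2·(0) + (0) − (0) + (-1) + (0) = -1
So the dimensions are [M⁻¹ L² T⁻⁵ Θ⁻¹].

M: -1, L: 2, T: -5, Θ: -1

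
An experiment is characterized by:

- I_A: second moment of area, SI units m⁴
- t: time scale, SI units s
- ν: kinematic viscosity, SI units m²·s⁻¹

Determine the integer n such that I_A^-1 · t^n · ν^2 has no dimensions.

Balance the T exponent: (1)·n from t, plus −(0) + 2·(-1) = -2 from the rest, must sum to zero.
n − 2 = 0, so n = 2.

2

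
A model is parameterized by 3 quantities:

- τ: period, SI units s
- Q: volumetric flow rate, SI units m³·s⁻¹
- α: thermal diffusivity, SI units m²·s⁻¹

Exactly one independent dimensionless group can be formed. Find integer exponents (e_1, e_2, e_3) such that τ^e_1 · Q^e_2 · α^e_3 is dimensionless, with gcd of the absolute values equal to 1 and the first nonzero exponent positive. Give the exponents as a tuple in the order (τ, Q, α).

(1, -2, 3)

L: e_1·(0) + e_2·(3) + e_3·(2) = 0
T: e_1·(1) + e_2·(-1) + e_3·(-1) = 0
Solving this homogeneous linear system for the smallest-integer solution (first nonzero entry positive) gives (1, -2, 3).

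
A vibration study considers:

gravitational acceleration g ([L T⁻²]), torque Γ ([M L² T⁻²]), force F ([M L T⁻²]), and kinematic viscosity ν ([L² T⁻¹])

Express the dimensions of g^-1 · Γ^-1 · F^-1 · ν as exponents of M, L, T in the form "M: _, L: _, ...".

M: -2, L: -2, T: 5

Collect each base-dimension exponent across the product:
  M: −(0) − (1) − (1) + (0) = -2
  L: −(1) − (2) − (1) + (2) = -2
  T: −(-2) − (-2) − (-2) + (-1) = 5
So the dimensions are [M⁻² L⁻² T⁵].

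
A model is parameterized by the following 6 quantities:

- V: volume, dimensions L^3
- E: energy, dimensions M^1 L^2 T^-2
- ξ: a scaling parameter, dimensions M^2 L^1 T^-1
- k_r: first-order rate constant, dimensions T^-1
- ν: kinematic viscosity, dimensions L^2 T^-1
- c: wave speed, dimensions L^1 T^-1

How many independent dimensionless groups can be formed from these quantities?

There are 6 variables and 3 base dimensions (M, L, T).
The dimension matrix has rank 3.
Independent dimensionless groups: 6 − 3 = 3.

3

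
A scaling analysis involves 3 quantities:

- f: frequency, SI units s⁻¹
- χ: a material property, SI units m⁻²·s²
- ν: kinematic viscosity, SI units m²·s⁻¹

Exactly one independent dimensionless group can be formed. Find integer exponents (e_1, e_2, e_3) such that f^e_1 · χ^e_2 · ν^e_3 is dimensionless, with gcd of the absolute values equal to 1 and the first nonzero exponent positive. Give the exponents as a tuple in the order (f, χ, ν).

(1, 1, 1)

L: e_1·(0) + e_2·(-2) + e_3·(2) = 0
T: e_1·(-1) + e_2·(2) + e_3·(-1) = 0
Solving this homogeneous linear system for the smallest-integer solution (first nonzero entry positive) gives (1, 1, 1).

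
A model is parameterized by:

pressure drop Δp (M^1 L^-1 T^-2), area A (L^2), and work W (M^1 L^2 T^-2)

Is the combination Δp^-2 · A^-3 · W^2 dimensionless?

Sum the exponent of each base dimension across the product:
  M: −2·[Δp]_M − 3·[A]_M + 2·[W]_M = −2·(1) − 3·(0) + 2·(1) = 0
  L: −2·[Δp]_L − 3·[A]_L + 2·[W]_L = −2·(-1) − 3·(2) + 2·(2) = 0
  T: −2·[Δp]_T − 3·[A]_T + 2·[W]_T = −2·(-2) − 3·(0) + 2·(-2) = 0
All base exponents vanish — dimensionless.

yes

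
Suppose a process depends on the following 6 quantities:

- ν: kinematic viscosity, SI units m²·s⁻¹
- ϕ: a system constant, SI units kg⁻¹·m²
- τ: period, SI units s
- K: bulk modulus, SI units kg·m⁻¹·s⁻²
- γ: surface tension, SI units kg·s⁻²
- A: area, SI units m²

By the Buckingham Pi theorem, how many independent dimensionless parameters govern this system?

There are 6 variables and 3 base dimensions (M, L, T).
The dimension matrix has rank 3.
Independent dimensionless groups: 6 − 3 = 3.

3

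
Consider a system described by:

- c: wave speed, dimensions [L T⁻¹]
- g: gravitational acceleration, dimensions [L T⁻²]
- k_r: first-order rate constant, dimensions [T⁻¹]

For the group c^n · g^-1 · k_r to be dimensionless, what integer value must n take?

Balance the L exponent: (1)·n from c, plus −(1) + (0) = -1 from the rest, must sum to zero.
n − 1 = 0, so n = 1.

1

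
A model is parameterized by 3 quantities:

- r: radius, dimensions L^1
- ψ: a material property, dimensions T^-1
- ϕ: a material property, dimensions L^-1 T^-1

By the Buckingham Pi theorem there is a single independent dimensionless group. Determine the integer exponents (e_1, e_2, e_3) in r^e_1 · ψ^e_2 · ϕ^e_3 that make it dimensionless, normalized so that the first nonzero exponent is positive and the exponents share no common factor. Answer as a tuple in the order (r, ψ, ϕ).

L: e_1·(1) + e_2·(0) + e_3·(-1) = 0
T: e_1·(0) + e_2·(-1) + e_3·(-1) = 0
Solving this homogeneous linear system for the smallest-integer solution (first nonzero entry positive) gives (1, -1, 1).

(1, -1, 1)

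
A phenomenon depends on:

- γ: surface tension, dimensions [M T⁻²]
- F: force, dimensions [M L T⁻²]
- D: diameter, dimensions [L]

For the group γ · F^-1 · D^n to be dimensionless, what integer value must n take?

Balance the L exponent: (1)·n from D, plus (0) − (1) = -1 from the rest, must sum to zero.
n − 1 = 0, so n = 1.

1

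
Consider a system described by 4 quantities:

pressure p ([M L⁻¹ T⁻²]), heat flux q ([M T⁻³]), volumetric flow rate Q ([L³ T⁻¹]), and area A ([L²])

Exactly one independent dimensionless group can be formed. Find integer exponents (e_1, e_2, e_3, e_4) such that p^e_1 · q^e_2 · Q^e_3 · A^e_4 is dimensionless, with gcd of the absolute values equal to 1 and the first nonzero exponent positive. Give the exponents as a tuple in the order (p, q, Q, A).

(1, -1, 1, -1)

M: e_1·(1) + e_2·(1) + e_3·(0) + e_4·(0) = 0
L: e_1·(-1) + e_2·(0) + e_3·(3) + e_4·(2) = 0
T: e_1·(-2) + e_2·(-3) + e_3·(-1) + e_4·(0) = 0
Solving this homogeneous linear system for the smallest-integer solution (first nonzero entry positive) gives (1, -1, 1, -1).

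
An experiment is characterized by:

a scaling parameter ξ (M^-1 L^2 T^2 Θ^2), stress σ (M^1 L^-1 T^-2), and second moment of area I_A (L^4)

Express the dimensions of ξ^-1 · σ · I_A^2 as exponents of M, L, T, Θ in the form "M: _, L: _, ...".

Collect each base-dimension exponent across the product:
  M: −(-1) + (1) + 2·(0) = 2
  L: −(2) + (-1) + 2·(4) = 5
  T: −(2) + (-2) + 2·(0) = -4
  Θ: −(2) + (0) + 2·(0) = -2
So the dimensions are [M² L⁵ T⁻⁴ Θ⁻²].

M: 2, L: 5, T: -4, Θ: -2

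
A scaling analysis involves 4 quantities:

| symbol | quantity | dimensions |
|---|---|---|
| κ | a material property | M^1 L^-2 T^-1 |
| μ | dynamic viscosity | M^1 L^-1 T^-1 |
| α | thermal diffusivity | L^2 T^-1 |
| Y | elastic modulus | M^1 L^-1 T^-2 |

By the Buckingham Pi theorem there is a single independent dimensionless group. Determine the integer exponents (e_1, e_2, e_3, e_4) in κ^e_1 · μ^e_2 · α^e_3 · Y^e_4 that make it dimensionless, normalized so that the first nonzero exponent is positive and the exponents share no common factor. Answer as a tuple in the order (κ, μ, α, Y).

M: e_1·(1) + e_2·(1) + e_3·(0) + e_4·(1) = 0
L: e_1·(-2) + e_2·(-1) + e_3·(2) + e_4·(-1) = 0
T: e_1·(-1) + e_2·(-1) + e_3·(-1) + e_4·(-2) = 0
Solving this homogeneous linear system for the smallest-integer solution (first nonzero entry positive) gives (2, -1, 1, -1).

(2, -1, 1, -1)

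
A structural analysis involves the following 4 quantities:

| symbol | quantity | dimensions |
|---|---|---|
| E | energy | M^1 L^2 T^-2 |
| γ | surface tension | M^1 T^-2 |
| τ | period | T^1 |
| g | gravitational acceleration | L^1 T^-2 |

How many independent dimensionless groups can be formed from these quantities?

1

There are 4 variables and 3 base dimensions (M, L, T).
The dimension matrix has rank 3.
Independent dimensionless groups: 4 − 3 = 1.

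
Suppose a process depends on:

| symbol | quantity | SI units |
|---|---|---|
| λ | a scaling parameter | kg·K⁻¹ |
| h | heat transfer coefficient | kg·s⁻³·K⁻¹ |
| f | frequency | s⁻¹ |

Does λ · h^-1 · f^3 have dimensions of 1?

Sum the exponent of each base dimension across the product:
  M: [λ]_M − [h]_M + 3·[f]_M = (1) − (1) + 3·(0) = 0
  L: [λ]_L − [h]_L + 3·[f]_L = (0) − (0) + 3·(0) = 0
  T: [λ]_T − [h]_T + 3·[f]_T = (0) − (-3) + 3·(-1) = 0
  Θ: [λ]_Θ − [h]_Θ + 3·[f]_Θ = (-1) − (-1) + 3·(0) = 0
All base exponents vanish — dimensionless.

yes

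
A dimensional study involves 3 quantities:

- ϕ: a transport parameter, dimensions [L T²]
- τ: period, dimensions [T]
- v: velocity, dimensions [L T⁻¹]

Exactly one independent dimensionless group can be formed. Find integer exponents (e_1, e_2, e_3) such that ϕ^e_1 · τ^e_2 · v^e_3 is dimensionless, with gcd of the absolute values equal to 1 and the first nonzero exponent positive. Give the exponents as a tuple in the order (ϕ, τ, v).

(1, -3, -1)

L: e_1·(1) + e_2·(0) + e_3·(1) = 0
T: e_1·(2) + e_2·(1) + e_3·(-1) = 0
Solving this homogeneous linear system for the smallest-integer solution (first nonzero entry positive) gives (1, -3, -1).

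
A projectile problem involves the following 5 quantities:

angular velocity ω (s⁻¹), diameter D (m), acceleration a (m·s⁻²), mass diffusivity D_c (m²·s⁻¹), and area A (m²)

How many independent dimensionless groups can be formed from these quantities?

There are 5 variables and 2 base dimensions (L, T).
The dimension matrix has rank 2.
Independent dimensionless groups: 5 − 2 = 3.

3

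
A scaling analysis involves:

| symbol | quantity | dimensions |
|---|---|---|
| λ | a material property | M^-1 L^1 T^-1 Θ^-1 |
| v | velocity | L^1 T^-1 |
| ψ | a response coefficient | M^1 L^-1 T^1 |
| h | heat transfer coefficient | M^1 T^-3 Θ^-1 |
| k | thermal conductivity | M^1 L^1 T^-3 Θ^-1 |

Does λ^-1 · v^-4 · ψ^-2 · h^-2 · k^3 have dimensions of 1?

yes

Sum the exponent of each base dimension across the product:
  M: −[λ]_M − 4·[v]_M − 2·[ψ]_M − 2·[h]_M + 3·[k]_M = −(-1) − 4·(0) − 2·(1) − 2·(1) + 3·(1) = 0
  L: −[λ]_L − 4·[v]_L − 2·[ψ]_L − 2·[h]_L + 3·[k]_L = −(1) − 4·(1) − 2·(-1) − 2·(0) + 3·(1) = 0
  T: −[λ]_T − 4·[v]_T − 2·[ψ]_T − 2·[h]_T + 3·[k]_T = −(-1) − 4·(-1) − 2·(1) − 2·(-3) + 3·(-3) = 0
  Θ: −[λ]_Θ − 4·[v]_Θ − 2·[ψ]_Θ − 2·[h]_Θ + 3·[k]_Θ = −(-1) − 4·(0) − 2·(0) − 2·(-1) + 3·(-1) = 0
All base exponents vanish — dimensionless.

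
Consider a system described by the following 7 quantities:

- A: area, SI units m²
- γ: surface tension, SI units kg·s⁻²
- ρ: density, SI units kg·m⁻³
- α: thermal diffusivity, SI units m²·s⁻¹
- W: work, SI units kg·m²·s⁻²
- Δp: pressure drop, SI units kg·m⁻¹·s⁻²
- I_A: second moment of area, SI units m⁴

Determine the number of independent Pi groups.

4

There are 7 variables and 3 base dimensions (M, L, T).
The dimension matrix has rank 3.
Independent dimensionless groups: 7 − 3 = 4.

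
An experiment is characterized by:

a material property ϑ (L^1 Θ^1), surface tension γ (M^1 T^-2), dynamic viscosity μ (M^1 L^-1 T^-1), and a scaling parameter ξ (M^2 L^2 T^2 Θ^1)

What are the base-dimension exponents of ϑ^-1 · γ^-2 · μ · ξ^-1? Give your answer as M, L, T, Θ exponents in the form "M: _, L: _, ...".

M: -3, L: -4, T: 1, Θ: -2

Collect each base-dimension exponent across the product:
  M: −(0) − 2·(1) + (1) − (2) = -3
  L: −(1) − 2·(0) + (-1) − (2) = -4
  T: −(0) − 2·(-2) + (-1) − (2) = 1
  Θ: −(1) − 2·(0) + (0) − (1) = -2
So the dimensions are [M⁻³ L⁻⁴ T Θ⁻²].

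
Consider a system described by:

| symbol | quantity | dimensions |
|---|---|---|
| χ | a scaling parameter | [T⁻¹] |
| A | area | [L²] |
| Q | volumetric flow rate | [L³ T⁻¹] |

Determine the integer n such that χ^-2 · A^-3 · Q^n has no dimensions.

2

Balance the L exponent: (3)·n from Q, plus −2·(0) − 3·(2) = -6 from the rest, must sum to zero.
3n − 6 = 0, so n = 2.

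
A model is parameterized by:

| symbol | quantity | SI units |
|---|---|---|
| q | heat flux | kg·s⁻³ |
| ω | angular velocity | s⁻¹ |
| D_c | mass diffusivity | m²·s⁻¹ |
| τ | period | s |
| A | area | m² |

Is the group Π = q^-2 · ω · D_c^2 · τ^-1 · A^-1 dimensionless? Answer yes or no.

Sum the exponent of each base dimension across the product:
  M: −2·[q]_M + [ω]_M + 2·[D_c]_M − [τ]_M − [A]_M = −2·(1) + (0) + 2·(0) − (0) − (0) = -2
  L: −2·[q]_L + [ω]_L + 2·[D_c]_L − [τ]_L − [A]_L = −2·(0) + (0) + 2·(2) − (0) − (2) = 2
  T: −2·[q]_T + [ω]_T + 2·[D_c]_T − [τ]_T − [A]_T = −2·(-3) + (-1) + 2·(-1) − (1) − (0) = 2
Net dimensions [M⁻² L² T²] ≠ [1] — not dimensionless.

no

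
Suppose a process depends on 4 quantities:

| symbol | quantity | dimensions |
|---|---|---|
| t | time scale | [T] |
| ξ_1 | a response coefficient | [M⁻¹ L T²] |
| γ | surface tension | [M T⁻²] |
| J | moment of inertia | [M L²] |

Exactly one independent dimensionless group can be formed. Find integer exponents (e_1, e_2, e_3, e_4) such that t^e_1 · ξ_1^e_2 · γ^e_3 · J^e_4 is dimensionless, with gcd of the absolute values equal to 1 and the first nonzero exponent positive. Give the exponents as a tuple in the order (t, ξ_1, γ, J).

(2, 2, 3, -1)

M: e_1·(0) + e_2·(-1) + e_3·(1) + e_4·(1) = 0
L: e_1·(0) + e_2·(1) + e_3·(0) + e_4·(2) = 0
T: e_1·(1) + e_2·(2) + e_3·(-2) + e_4·(0) = 0
Solving this homogeneous linear system for the smallest-integer solution (first nonzero entry positive) gives (2, 2, 3, -1).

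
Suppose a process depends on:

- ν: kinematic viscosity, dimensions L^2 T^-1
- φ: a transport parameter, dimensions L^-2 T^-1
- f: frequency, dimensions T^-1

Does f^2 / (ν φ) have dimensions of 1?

Sum the exponent of each base dimension across the product:
  M: −[ν]_M − [φ]_M + 2·[f]_M = −(0) − (0) + 2·(0) = 0
  L: −[ν]_L − [φ]_L + 2·[f]_L = −(2) − (-2) + 2·(0) = 0
  T: −[ν]_T − [φ]_T + 2·[f]_T = −(-1) − (-1) + 2·(-1) = 0
All base exponents vanish — dimensionless.

yes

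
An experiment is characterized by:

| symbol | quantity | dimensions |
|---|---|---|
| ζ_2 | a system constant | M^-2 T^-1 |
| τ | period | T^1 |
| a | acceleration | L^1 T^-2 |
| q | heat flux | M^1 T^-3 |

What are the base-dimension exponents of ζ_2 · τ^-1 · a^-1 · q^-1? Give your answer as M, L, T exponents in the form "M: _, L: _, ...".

M: -3, L: -1, T: 3

Collect each base-dimension exponent across the product:
  M: (-2) − (0) − (0) − (1) = -3
  L: (0) − (0) − (1) − (0) = -1
  T: (-1) − (1) − (-2) − (-3) = 3
So the dimensions are [M⁻³ L⁻¹ T³].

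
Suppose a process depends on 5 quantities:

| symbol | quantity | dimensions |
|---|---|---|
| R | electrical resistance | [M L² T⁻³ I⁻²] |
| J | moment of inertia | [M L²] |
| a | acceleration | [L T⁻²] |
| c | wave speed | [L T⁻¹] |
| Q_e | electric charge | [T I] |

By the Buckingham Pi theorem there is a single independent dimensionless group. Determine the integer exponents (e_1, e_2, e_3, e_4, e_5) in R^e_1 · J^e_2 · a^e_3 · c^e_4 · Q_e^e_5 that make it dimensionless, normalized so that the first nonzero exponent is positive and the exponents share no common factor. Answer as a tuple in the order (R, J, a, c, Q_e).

M: e_1·(1) + e_2·(1) + e_3·(0) + e_4·(0) + e_5·(0) = 0
L: e_1·(2) + e_2·(2) + e_3·(1) + e_4·(1) + e_5·(0) = 0
T: e_1·(-3) + e_2·(0) + e_3·(-2) + e_4·(-1) + e_5·(1) = 0
I: e_1·(-2) + e_2·(0) + e_3·(0) + e_4·(0) + e_5·(1) = 0
Solving this homogeneous linear system for the smallest-integer solution (first nonzero entry positive) gives (1, -1, -1, 1, 2).

(1, -1, -1, 1, 2)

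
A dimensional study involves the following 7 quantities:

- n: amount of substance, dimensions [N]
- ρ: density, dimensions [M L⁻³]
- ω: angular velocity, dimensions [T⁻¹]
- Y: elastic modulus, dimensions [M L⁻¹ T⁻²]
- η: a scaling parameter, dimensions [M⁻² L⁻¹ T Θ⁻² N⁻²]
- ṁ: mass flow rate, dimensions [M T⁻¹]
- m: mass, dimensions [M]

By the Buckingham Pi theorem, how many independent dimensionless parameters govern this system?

2

There are 7 variables and 5 base dimensions (M, L, T, Θ, N).
The dimension matrix has rank 5.
Independent dimensionless groups: 7 − 5 = 2.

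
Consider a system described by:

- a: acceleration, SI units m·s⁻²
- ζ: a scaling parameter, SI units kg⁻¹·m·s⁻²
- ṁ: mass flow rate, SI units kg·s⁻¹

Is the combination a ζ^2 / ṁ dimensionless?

Sum the exponent of each base dimension across the product:
  M: [a]_M + 2·[ζ]_M − [ṁ]_M = (0) + 2·(-1) − (1) = -3
  L: [a]_L + 2·[ζ]_L − [ṁ]_L = (1) + 2·(1) − (0) = 3
  T: [a]_T + 2·[ζ]_T − [ṁ]_T = (-2) + 2·(-2) − (-1) = -5
Net dimensions [M⁻³ L³ T⁻⁵] ≠ [1] — not dimensionless.

no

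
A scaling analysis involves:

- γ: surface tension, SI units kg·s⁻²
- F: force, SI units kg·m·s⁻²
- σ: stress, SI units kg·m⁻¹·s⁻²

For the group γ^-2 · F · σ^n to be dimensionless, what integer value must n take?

Balance the M exponent: (1)·n from σ, plus −2·(1) + (1) = -1 from the rest, must sum to zero.
n − 1 = 0, so n = 1.

1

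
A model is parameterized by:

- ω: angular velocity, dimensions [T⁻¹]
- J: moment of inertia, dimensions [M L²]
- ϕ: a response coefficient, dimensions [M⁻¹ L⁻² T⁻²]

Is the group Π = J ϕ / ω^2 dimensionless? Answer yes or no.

Sum the exponent of each base dimension across the product:
  M: −2·[ω]_M + [J]_M + [ϕ]_M = −2·(0) + (1) + (-1) = 0
  L: −2·[ω]_L + [J]_L + [ϕ]_L = −2·(0) + (2) + (-2) = 0
  T: −2·[ω]_T + [J]_T + [ϕ]_T = −2·(-1) + (0) + (-2) = 0
All base exponents vanish — dimensionless.

yes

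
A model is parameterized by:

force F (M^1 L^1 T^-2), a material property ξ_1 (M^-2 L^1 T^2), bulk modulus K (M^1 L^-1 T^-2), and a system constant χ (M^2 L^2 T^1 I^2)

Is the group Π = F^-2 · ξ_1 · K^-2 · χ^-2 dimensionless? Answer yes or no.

no

Sum the exponent of each base dimension across the product:
  M: −2·[F]_M + [ξ_1]_M − 2·[K]_M − 2·[χ]_M = −2·(1) + (-2) − 2·(1) − 2·(2) = -10
  L: −2·[F]_L + [ξ_1]_L − 2·[K]_L − 2·[χ]_L = −2·(1) + (1) − 2·(-1) − 2·(2) = -3
  T: −2·[F]_T + [ξ_1]_T − 2·[K]_T − 2·[χ]_T = −2·(-2) + (2) − 2·(-2) − 2·(1) = 8
  I: −2·[F]_I + [ξ_1]_I − 2·[K]_I − 2·[χ]_I = −2·(0) + (0) − 2·(0) − 2·(2) = -4
Net dimensions [M⁻¹⁰ L⁻³ T⁸ I⁻⁴] ≠ [1] — not dimensionless.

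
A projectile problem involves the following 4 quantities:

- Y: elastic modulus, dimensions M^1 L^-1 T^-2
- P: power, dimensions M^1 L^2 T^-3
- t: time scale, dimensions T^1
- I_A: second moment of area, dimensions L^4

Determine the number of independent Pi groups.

1

There are 4 variables and 3 base dimensions (M, L, T).
The dimension matrix has rank 3.
Independent dimensionless groups: 4 − 3 = 1.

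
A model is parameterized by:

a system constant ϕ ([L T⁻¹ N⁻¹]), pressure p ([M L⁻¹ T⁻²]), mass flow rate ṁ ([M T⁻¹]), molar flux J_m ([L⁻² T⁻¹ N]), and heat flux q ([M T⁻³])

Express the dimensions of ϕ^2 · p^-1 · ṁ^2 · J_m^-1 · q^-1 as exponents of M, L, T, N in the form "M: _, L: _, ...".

Collect each base-dimension exponent across the product:
  M: 2·(0) − (1) + 2·(1) − (0) − (1) = 0
  L: 2·(1) − (-1) + 2·(0) − (-2) − (0) = 5
  T: 2·(-1) − (-2) + 2·(-1) − (-1) − (-3) = 2
  N: 2·(-1) − (0) + 2·(0) − (1) − (0) = -3
So the dimensions are [L⁵ T² N⁻³].

M: 0, L: 5, T: 2, N: -3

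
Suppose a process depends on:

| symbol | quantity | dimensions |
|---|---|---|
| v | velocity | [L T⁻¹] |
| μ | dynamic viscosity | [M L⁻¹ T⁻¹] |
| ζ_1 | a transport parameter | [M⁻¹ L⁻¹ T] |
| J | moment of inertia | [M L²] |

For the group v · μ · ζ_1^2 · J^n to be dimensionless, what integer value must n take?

1

Balance the M exponent: (1)·n from J, plus (0) + (1) + 2·(-1) = -1 from the rest, must sum to zero.
n − 1 = 0, so n = 1.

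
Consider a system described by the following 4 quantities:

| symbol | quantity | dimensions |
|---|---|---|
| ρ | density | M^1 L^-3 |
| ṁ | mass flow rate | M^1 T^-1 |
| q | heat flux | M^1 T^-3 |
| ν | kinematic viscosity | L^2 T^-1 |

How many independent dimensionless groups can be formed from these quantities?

1

There are 4 variables and 3 base dimensions (M, L, T).
The dimension matrix has rank 3.
Independent dimensionless groups: 4 − 3 = 1.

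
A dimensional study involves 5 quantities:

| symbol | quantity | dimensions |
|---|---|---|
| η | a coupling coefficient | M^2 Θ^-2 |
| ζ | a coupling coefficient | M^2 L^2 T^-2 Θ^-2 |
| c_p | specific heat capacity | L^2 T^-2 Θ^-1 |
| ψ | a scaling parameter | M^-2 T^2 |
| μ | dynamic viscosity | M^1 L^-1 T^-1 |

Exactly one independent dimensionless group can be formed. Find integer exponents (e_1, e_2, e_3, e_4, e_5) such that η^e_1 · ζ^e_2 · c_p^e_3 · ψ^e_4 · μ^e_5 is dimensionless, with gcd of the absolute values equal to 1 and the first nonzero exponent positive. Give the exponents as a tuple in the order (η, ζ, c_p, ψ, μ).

(2, -3, 2, -2, -2)

M: e_1·(2) + e_2·(2) + e_3·(0) + e_4·(-2) + e_5·(1) = 0
L: e_1·(0) + e_2·(2) + e_3·(2) + e_4·(0) + e_5·(-1) = 0
T: e_1·(0) + e_2·(-2) + e_3·(-2) + e_4·(2) + e_5·(-1) = 0
Θ: e_1·(-2) + e_2·(-2) + e_3·(-1) + e_4·(0) + e_5·(0) = 0
Solving this homogeneous linear system for the smallest-integer solution (first nonzero entry positive) gives (2, -3, 2, -2, -2).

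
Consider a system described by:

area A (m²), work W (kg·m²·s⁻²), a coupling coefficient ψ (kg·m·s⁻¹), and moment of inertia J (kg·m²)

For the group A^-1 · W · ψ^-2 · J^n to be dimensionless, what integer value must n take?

Balance the M exponent: (1)·n from J, plus −(0) + (1) − 2·(1) = -1 from the rest, must sum to zero.
n − 1 = 0, so n = 1.

1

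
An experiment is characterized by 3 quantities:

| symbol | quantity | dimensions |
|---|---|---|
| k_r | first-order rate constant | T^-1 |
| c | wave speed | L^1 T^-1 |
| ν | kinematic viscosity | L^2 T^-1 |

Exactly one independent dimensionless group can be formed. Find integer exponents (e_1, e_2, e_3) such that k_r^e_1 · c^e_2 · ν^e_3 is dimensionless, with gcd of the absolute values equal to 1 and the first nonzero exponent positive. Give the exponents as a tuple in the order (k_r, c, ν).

L: e_1·(0) + e_2·(1) + e_3·(2) = 0
T: e_1·(-1) + e_2·(-1) + e_3·(-1) = 0
Solving this homogeneous linear system for the smallest-integer solution (first nonzero entry positive) gives (1, -2, 1).

(1, -2, 1)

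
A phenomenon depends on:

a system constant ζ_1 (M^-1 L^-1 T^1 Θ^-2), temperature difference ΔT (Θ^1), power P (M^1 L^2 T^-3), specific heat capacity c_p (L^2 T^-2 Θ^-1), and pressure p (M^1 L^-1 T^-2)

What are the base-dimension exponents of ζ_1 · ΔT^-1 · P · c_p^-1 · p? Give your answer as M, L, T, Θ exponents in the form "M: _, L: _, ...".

M: 1, L: -2, T: -2, Θ: -2

Collect each base-dimension exponent across the product:
  M: (-1) − (0) + (1) − (0) + (1) = 1
  L: (-1) − (0) + (2) − (2) + (-1) = -2
  T: (1) − (0) + (-3) − (-2) + (-2) = -2
  Θ: (-2) − (1) + (0) − (-1) + (0) = -2
So the dimensions are [M L⁻² T⁻² Θ⁻²].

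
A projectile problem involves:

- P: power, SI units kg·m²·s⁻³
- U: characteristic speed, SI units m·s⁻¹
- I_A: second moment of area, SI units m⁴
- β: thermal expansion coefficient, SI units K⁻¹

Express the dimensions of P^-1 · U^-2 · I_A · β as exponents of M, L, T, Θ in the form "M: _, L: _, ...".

Collect each base-dimension exponent across the product:
  M: −(1) − 2·(0) + (0) + (0) = -1
  L: −(2) − 2·(1) + (4) + (0) = 0
  T: −(-3) − 2·(-1) + (0) + (0) = 5
  Θ: −(0) − 2·(0) + (0) + (-1) = -1
So the dimensions are [M⁻¹ T⁵ Θ⁻¹].

M: -1, L: 0, T: 5, Θ: -1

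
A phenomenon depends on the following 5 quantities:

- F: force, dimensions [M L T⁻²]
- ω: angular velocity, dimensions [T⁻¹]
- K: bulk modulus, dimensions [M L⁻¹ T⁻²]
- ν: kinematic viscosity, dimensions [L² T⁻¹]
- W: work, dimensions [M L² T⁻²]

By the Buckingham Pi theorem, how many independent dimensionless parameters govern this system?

2

There are 5 variables and 3 base dimensions (M, L, T).
The dimension matrix has rank 3.
Independent dimensionless groups: 5 − 3 = 2.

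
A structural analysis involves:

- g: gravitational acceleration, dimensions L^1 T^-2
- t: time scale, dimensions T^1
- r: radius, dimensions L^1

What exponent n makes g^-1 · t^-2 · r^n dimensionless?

Balance the L exponent: (1)·n from r, plus −(1) − 2·(0) = -1 from the rest, must sum to zero.
n − 1 = 0, so n = 1.

1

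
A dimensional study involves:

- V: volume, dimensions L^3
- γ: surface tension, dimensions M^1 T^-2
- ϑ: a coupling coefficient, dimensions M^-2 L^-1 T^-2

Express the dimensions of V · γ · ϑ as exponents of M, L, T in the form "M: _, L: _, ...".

Collect each base-dimension exponent across the product:
  M: (0) + (1) + (-2) = -1
  L: (3) + (0) + (-1) = 2
  T: (0) + (-2) + (-2) = -4
So the dimensions are [M⁻¹ L² T⁻⁴].

M: -1, L: 2, T: -4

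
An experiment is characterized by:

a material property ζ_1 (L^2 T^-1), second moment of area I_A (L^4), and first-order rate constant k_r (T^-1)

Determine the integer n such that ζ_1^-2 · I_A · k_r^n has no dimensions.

Balance the T exponent: (-1)·n from k_r, plus −2·(-1) + (0) = 2 from the rest, must sum to zero.
−n + 2 = 0, so n = 2.

2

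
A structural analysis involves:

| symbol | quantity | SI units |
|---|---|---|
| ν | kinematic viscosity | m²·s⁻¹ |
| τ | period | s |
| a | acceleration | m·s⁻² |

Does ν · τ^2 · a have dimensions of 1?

no

Sum the exponent of each base dimension across the product:
  L: [ν]_L + 2·[τ]_L + [a]_L = (2) + 2·(0) + (1) = 3
  T: [ν]_T + 2·[τ]_T + [a]_T = (-1) + 2·(1) + (-2) = -1
Net dimensions [L³ T⁻¹] ≠ [1] — not dimensionless.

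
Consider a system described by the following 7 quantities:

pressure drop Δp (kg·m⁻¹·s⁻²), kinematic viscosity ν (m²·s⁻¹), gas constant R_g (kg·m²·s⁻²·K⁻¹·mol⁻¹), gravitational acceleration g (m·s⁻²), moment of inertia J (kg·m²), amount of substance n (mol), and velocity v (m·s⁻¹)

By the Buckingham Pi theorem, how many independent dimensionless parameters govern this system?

2

There are 7 variables and 5 base dimensions (M, L, T, Θ, N).
The dimension matrix has rank 5.
Independent dimensionless groups: 7 − 5 = 2.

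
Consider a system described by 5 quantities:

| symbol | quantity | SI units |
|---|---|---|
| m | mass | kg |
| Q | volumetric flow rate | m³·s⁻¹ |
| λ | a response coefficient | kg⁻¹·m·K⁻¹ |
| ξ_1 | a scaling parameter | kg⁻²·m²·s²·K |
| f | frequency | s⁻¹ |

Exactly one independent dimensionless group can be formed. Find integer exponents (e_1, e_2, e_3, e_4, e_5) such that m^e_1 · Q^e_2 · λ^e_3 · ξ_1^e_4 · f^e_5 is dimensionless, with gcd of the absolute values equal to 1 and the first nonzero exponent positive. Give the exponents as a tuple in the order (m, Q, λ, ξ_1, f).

(3, -1, 1, 1, 3)

M: e_1·(1) + e_2·(0) + e_3·(-1) + e_4·(-2) + e_5·(0) = 0
L: e_1·(0) + e_2·(3) + e_3·(1) + e_4·(2) + e_5·(0) = 0
T: e_1·(0) + e_2·(-1) + e_3·(0) + e_4·(2) + e_5·(-1) = 0
Θ: e_1·(0) + e_2·(0) + e_3·(-1) + e_4·(1) + e_5·(0) = 0
Solving this homogeneous linear system for the smallest-integer solution (first nonzero entry positive) gives (3, -1, 1, 1, 3).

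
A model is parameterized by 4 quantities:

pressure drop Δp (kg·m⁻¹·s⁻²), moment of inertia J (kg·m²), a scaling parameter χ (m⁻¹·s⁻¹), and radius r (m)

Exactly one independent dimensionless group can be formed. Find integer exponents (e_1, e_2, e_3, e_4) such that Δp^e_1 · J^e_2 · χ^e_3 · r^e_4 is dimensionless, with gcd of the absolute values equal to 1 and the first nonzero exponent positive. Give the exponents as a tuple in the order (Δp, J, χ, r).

(1, -1, -2, 1)

M: e_1·(1) + e_2·(1) + e_3·(0) + e_4·(0) = 0
L: e_1·(-1) + e_2·(2) + e_3·(-1) + e_4·(1) = 0
T: e_1·(-2) + e_2·(0) + e_3·(-1) + e_4·(0) = 0
Solving this homogeneous linear system for the smallest-integer solution (first nonzero entry positive) gives (1, -1, -2, 1).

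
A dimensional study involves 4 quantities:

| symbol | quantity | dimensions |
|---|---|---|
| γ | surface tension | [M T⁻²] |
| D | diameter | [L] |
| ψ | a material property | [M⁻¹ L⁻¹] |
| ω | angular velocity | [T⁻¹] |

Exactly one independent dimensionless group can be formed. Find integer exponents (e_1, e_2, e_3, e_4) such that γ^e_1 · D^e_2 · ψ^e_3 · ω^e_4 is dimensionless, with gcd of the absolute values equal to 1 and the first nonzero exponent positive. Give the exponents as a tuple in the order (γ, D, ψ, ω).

(1, 1, 1, -2)

M: e_1·(1) + e_2·(0) + e_3·(-1) + e_4·(0) = 0
L: e_1·(0) + e_2·(1) + e_3·(-1) + e_4·(0) = 0
T: e_1·(-2) + e_2·(0) + e_3·(0) + e_4·(-1) = 0
Solving this homogeneous linear system for the smallest-integer solution (first nonzero entry positive) gives (1, 1, 1, -2).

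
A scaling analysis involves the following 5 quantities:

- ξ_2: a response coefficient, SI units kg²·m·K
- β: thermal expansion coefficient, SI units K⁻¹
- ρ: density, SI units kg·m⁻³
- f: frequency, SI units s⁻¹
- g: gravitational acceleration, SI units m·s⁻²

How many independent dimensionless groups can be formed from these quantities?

There are 5 variables and 4 base dimensions (M, L, T, Θ).
The dimension matrix has rank 4.
Independent dimensionless groups: 5 − 4 = 1.

1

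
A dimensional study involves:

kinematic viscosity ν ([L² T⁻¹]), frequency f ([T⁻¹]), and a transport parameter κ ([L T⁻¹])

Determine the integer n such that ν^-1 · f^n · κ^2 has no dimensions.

Balance the T exponent: (-1)·n from f, plus −(-1) + 2·(-1) = -1 from the rest, must sum to zero.
−n − 1 = 0, so n = -1.

-1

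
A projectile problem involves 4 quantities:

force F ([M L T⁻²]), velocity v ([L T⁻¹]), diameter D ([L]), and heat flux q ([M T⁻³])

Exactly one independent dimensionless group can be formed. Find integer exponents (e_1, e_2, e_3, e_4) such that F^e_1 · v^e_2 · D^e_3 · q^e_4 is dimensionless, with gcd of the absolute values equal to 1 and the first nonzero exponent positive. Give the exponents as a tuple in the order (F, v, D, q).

M: e_1·(1) + e_2·(0) + e_3·(0) + e_4·(1) = 0
L: e_1·(1) + e_2·(1) + e_3·(1) + e_4·(0) = 0
T: e_1·(-2) + e_2·(-1) + e_3·(0) + e_4·(-3) = 0
Solving this homogeneous linear system for the smallest-integer solution (first nonzero entry positive) gives (1, 1, -2, -1).

(1, 1, -2, -1)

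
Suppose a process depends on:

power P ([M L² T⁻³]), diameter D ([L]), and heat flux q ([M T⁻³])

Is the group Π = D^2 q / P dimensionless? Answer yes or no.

yes

Sum the exponent of each base dimension across the product:
  M: −[P]_M + 2·[D]_M + [q]_M = −(1) + 2·(0) + (1) = 0
  L: −[P]_L + 2·[D]_L + [q]_L = −(2) + 2·(1) + (0) = 0
  T: −[P]_T + 2·[D]_T + [q]_T = −(-3) + 2·(0) + (-3) = 0
  Θ: −[P]_Θ + 2·[D]_Θ + [q]_Θ = −(0) + 2·(0) + (0) = 0
All base exponents vanish — dimensionless.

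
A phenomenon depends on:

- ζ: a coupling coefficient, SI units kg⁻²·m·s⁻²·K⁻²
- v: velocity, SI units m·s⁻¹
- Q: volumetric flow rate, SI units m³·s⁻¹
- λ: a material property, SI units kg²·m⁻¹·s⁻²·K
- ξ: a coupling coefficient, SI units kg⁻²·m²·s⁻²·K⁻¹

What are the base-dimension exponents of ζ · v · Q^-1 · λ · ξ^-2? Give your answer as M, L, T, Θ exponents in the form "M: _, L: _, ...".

M: 4, L: -6, T: 0, Θ: 1

Collect each base-dimension exponent across the product:
  M: (-2) + (0) − (0) + (2) − 2·(-2) = 4
  L: (1) + (1) − (3) + (-1) − 2·(2) = -6
  T: (-2) + (-1) − (-1) + (-2) − 2·(-2) = 0
  Θ: (-2) + (0) − (0) + (1) − 2·(-1) = 1
So the dimensions are [M⁴ L⁻⁶ Θ].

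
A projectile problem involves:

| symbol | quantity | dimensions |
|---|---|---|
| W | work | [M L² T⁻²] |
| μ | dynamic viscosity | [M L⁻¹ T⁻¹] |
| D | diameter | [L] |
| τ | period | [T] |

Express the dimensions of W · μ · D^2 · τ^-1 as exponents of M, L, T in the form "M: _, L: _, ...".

M: 2, L: 3, T: -4

Collect each base-dimension exponent across the product:
  M: (1) + (1) + 2·(0) − (0) = 2
  L: (2) + (-1) + 2·(1) − (0) = 3
  T: (-2) + (-1) + 2·(0) − (1) = -4
So the dimensions are [M² L³ T⁻⁴].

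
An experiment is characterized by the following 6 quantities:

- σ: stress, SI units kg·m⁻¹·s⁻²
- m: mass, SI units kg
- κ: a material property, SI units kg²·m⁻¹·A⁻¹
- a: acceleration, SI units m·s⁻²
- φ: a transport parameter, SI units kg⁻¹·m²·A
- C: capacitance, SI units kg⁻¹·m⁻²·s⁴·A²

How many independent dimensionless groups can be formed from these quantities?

2

There are 6 variables and 4 base dimensions (M, L, T, I).
The dimension matrix has rank 4.
Independent dimensionless groups: 6 − 4 = 2.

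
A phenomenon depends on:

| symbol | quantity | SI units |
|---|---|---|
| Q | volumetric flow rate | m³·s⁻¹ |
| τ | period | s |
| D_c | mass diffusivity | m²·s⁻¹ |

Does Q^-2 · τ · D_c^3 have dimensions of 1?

yes

Sum the exponent of each base dimension across the product:
  L: −2·[Q]_L + [τ]_L + 3·[D_c]_L = −2·(3) + (0) + 3·(2) = 0
  T: −2·[Q]_T + [τ]_T + 3·[D_c]_T = −2·(-1) + (1) + 3·(-1) = 0
All base exponents vanish — dimensionless.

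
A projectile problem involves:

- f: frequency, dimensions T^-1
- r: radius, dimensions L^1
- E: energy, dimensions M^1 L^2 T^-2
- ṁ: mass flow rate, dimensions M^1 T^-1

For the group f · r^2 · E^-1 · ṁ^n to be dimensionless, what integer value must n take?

Balance the M exponent: (1)·n from ṁ, plus (0) + 2·(0) − (1) = -1 from the rest, must sum to zero.
n − 1 = 0, so n = 1.

1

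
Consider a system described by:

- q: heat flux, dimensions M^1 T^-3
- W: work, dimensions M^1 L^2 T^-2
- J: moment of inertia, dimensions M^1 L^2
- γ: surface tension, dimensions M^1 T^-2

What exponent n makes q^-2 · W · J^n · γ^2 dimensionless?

Balance the M exponent: (1)·n from J, plus −2·(1) + (1) + 2·(1) = 1 from the rest, must sum to zero.
n + 1 = 0, so n = -1.

-1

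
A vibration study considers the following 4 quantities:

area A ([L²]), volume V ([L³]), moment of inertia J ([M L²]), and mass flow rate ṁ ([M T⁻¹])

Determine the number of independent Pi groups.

1

There are 4 variables and 3 base dimensions (M, L, T).
The dimension matrix has rank 3.
Independent dimensionless groups: 4 − 3 = 1.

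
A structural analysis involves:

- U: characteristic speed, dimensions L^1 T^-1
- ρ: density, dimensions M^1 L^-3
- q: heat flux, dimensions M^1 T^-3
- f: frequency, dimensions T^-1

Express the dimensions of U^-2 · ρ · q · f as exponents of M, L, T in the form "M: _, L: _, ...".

Collect each base-dimension exponent across the product:
  M: −2·(0) + (1) + (1) + (0) = 2
  L: −2·(1) + (-3) + (0) + (0) = -5
  T: −2·(-1) + (0) + (-3) + (-1) = -2
So the dimensions are [M² L⁻⁵ T⁻²].

M: 2, L: -5, T: -2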